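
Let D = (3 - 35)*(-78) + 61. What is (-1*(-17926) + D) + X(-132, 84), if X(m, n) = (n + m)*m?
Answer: 26819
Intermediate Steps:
D = 2557 (D = -32*(-78) + 61 = 2496 + 61 = 2557)
X(m, n) = m*(m + n) (X(m, n) = (m + n)*m = m*(m + n))
(-1*(-17926) + D) + X(-132, 84) = (-1*(-17926) + 2557) - 132*(-132 + 84) = (17926 + 2557) - 132*(-48) = 20483 + 6336 = 26819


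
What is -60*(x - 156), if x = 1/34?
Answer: 159090/17 ≈ 9358.2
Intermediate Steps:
x = 1/34 ≈ 0.029412
-60*(x - 156) = -60*(1/34 - 156) = -60*(-5303/34) = 159090/17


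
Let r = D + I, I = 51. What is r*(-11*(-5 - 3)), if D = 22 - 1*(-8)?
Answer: 7128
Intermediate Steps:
D = 30 (D = 22 + 8 = 30)
r = 81 (r = 30 + 51 = 81)
r*(-11*(-5 - 3)) = 81*(-11*(-5 - 3)) = 81*(-11*(-8)) = 81*88 = 7128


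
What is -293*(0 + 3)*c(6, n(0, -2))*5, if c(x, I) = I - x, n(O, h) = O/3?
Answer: 26370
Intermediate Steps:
n(O, h) = O/3 (n(O, h) = O*(⅓) = O/3)
-293*(0 + 3)*c(6, n(0, -2))*5 = -293*(0 + 3)*((⅓)*0 - 1*6)*5 = -293*3*(0 - 6)*5 = -293*3*(-6)*5 = -(-5274)*5 = -293*(-90) = 26370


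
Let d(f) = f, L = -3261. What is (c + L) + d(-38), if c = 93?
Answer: -3206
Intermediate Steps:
(c + L) + d(-38) = (93 - 3261) - 38 = -3168 - 38 = -3206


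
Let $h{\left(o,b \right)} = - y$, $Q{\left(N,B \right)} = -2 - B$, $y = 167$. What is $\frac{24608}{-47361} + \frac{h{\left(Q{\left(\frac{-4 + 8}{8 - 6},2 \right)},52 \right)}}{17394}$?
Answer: $- \frac{48437871}{91533026} \approx -0.52918$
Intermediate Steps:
$h{\left(o,b \right)} = -167$ ($h{\left(o,b \right)} = \left(-1\right) 167 = -167$)
$\frac{24608}{-47361} + \frac{h{\left(Q{\left(\frac{-4 + 8}{8 - 6},2 \right)},52 \right)}}{17394} = \frac{24608}{-47361} - \frac{167}{17394} = 24608 \left(- \frac{1}{47361}\right) - \frac{167}{17394} = - \frac{24608}{47361} - \frac{167}{17394} = - \frac{48437871}{91533026}$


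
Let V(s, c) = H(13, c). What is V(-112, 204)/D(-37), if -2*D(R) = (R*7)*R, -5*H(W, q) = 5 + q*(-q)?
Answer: -83222/47915 ≈ -1.7369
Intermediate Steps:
H(W, q) = -1 + q**2/5 (H(W, q) = -(5 + q*(-q))/5 = -(5 - q**2)/5 = -1 + q**2/5)
D(R) = -7*R**2/2 (D(R) = -R*7*R/2 = -7*R*R/2 = -7*R**2/2)
V(s, c) = -1 + c**2/5
V(-112, 204)/D(-37) = (-1 + (1/5)*204**2)/((-7/2*(-37)**2)) = (-1 + (1/5)*41616)/((-7/2*1369)) = (-1 + 41616/5)/(-9583/2) = (41611/5)*(-2/9583) = -83222/47915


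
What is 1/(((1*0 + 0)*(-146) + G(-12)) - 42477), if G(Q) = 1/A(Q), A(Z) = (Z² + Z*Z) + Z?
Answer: -276/11723651 ≈ -2.3542e-5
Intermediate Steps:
A(Z) = Z + 2*Z² (A(Z) = (Z² + Z²) + Z = 2*Z² + Z = Z + 2*Z²)
G(Q) = 1/(Q*(1 + 2*Q))
1/(((1*0 + 0)*(-146) + G(-12)) - 42477) = 1/(((1*0 + 0)*(-146) + 1/((-12)*(1 + 2*(-12)))) - 42477) = 1/(((0 + 0)*(-146) - 1/(12*(1 - 24))) - 42477) = 1/((0*(-146) - 1/12/(-23)) - 42477) = 1/((0 - 1/12*(-1/23)) - 42477) = 1/((0 + 1/276) - 42477) = 1/(1/276 - 42477) = 1/(-11723651/276) = -276/11723651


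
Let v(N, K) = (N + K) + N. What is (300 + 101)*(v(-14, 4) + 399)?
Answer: 150375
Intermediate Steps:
v(N, K) = K + 2*N (v(N, K) = (K + N) + N = K + 2*N)
(300 + 101)*(v(-14, 4) + 399) = (300 + 101)*((4 + 2*(-14)) + 399) = 401*((4 - 28) + 399) = 401*(-24 + 399) = 401*375 = 150375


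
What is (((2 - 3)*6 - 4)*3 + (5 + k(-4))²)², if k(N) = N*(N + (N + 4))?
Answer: 168921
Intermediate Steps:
k(N) = N*(4 + 2*N) (k(N) = N*(N + (4 + N)) = N*(4 + 2*N))
(((2 - 3)*6 - 4)*3 + (5 + k(-4))²)² = (((2 - 3)*6 - 4)*3 + (5 + 2*(-4)*(2 - 4))²)² = ((-1*6 - 4)*3 + (5 + 2*(-4)*(-2))²)² = ((-6 - 4)*3 + (5 + 16)²)² = (-10*3 + 21²)² = (-30 + 441)² = 411² = 168921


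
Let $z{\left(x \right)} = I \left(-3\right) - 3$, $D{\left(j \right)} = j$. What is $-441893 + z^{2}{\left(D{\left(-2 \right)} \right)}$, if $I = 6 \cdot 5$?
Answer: $-433244$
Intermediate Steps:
$I = 30$
$z{\left(x \right)} = -93$ ($z{\left(x \right)} = 30 \left(-3\right) - 3 = -90 - 3 = -93$)
$-441893 + z^{2}{\left(D{\left(-2 \right)} \right)} = -441893 + \left(-93\right)^{2} = -441893 + 8649 = -433244$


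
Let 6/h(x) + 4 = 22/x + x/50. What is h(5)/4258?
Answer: 6/2129 ≈ 0.0028182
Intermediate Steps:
h(x) = 6/(-4 + 22/x + x/50) (h(x) = 6/(-4 + (22/x + x/50)) = 6/(-4 + 22/x + x/50))
h(5)/4258 = (300*5/(1100 + 5² - 200*5))/4258 = (300*5/(1100 + 25 - 1000))*(1/4258) = (300*5/125)*(1/4258) = (300*5*(1/125))*(1/4258) = 12*(1/4258) = 6/2129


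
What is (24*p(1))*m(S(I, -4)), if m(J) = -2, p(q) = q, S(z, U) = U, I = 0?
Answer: -48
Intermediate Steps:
(24*p(1))*m(S(I, -4)) = (24*1)*(-2) = 24*(-2) = -48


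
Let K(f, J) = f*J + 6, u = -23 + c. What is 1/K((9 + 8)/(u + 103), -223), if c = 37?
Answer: -117/3089 ≈ -0.037876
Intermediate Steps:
u = 14 (u = -23 + 37 = 14)
K(f, J) = 6 + J*f (K(f, J) = J*f + 6 = 6 + J*f)
1/K((9 + 8)/(u + 103), -223) = 1/(6 - 223*(9 + 8)/(14 + 103)) = 1/(6 - 3791/117) = 1/(-3089/117) = -117/3089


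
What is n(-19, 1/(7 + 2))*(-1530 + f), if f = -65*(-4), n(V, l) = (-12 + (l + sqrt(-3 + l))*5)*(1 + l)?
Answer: 1308100/81 - 63500*I*sqrt(26)/27 ≈ 16149.0 - 11992.0*I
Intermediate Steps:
n(V, l) = (1 + l)*(-12 + 5*l + 5*sqrt(-3 + l)) (n(V, l) = (-12 + (5*l + 5*sqrt(-3 + l)))*(1 + l) = (-12 + 5*l + 5*sqrt(-3 + l))*(1 + l) = (1 + l)*(-12 + 5*l + 5*sqrt(-3 + l)))
f = 260
n(-19, 1/(7 + 2))*(-1530 + f) = (-12 - 7/(7 + 2) + 5*(1/(7 + 2))**2 + 5*sqrt(-3 + 1/(7 + 2)) + 5*sqrt(-3 + 1/(7 + 2))/(7 + 2))*(-1530 + 260) = (-12 - 7/9 + 5*(1/9)**2 + 5*sqrt(-3 + 1/9) + 5*sqrt(-3 + 1/9)/9)*(-1270) = (-12 - 7*1/9 + 5*(1/9)**2 + 5*sqrt(-3 + 1/9) + 5*(1/9)*sqrt(-3 + 1/9))*(-1270) = (-12 - 7/9 + 5*(1/81) + 5*sqrt(-26/9) + 5*(1/9)*sqrt(-26/9))*(-1270) = (-12 - 7/9 + 5/81 + 5*(I*sqrt(26)/3) + 5*(1/9)*(I*sqrt(26)/3))*(-1270) = (-12 - 7/9 + 5/81 + 5*I*sqrt(26)/3 + 5*I*sqrt(26)/27)*(-1270) = (-1030/81 + 50*I*sqrt(26)/27)*(-1270) = 1308100/81 - 63500*I*sqrt(26)/27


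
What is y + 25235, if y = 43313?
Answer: 68548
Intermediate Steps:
y + 25235 = 43313 + 25235 = 68548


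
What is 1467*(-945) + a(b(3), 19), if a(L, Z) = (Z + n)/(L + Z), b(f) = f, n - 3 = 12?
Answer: -15249448/11 ≈ -1.3863e+6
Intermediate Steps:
n = 15 (n = 3 + 12 = 15)
a(L, Z) = (15 + Z)/(L + Z) (a(L, Z) = (Z + 15)/(L + Z) = (15 + Z)/(L + Z))
1467*(-945) + a(b(3), 19) = 1467*(-945) + (15 + 19)/(3 + 19) = -1386315 + 34/22 = -1386315 + (1/22)*34 = -1386315 + 17/11 = -15249448/11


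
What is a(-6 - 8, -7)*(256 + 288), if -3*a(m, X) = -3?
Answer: 544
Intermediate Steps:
a(m, X) = 1 (a(m, X) = -⅓*(-3) = 1)
a(-6 - 8, -7)*(256 + 288) = 1*(256 + 288) = 1*544 = 544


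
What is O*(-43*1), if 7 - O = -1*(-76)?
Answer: 2967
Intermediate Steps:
O = -69 (O = 7 - (-1)*(-76) = 7 - 1*76 = 7 - 76 = -69)
O*(-43*1) = -(-2967) = -69*(-43) = 2967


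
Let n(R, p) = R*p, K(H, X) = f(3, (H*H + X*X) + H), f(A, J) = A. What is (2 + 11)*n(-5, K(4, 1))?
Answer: -195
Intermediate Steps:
K(H, X) = 3
(2 + 11)*n(-5, K(4, 1)) = (2 + 11)*(-5*3) = 13*(-15) = -195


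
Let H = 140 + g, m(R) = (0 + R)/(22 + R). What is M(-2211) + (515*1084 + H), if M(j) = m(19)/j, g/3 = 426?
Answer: 50735370359/90651 ≈ 5.5968e+5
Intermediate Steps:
g = 1278 (g = 3*426 = 1278)
m(R) = R/(22 + R)
H = 1418 (H = 140 + 1278 = 1418)
M(j) = 19/(41*j) (M(j) = (19/(22 + 19))/j = (19/41)/j = (19*(1/41))/j = 19/(41*j))
M(-2211) + (515*1084 + H) = (19/41)/(-2211) + (515*1084 + 1418) = (19/41)*(-1/2211) + (558260 + 1418) = -19/90651 + 559678 = 50735370359/90651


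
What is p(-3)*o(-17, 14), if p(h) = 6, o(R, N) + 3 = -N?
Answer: -102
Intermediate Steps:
o(R, N) = -3 - N
p(-3)*o(-17, 14) = 6*(-3 - 1*14) = 6*(-3 - 14) = 6*(-17) = -102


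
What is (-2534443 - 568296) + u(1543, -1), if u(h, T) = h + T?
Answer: -3101197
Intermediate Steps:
u(h, T) = T + h
(-2534443 - 568296) + u(1543, -1) = (-2534443 - 568296) + (-1 + 1543) = -3102739 + 1542 = -3101197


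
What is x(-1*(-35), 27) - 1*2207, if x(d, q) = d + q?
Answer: -2145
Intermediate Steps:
x(-1*(-35), 27) - 1*2207 = (-1*(-35) + 27) - 1*2207 = (35 + 27) - 2207 = 62 - 2207 = -2145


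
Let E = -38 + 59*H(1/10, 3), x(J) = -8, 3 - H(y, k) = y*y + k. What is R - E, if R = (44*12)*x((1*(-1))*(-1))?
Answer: -418541/100 ≈ -4185.4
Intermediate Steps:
H(y, k) = 3 - k - y² (H(y, k) = 3 - (y*y + k) = 3 - (y² + k) = 3 - (k + y²) = 3 + (-k - y²) = 3 - k - y²)
R = -4224 (R = (44*12)*(-8) = 528*(-8) = -4224)
E = -3859/100 (E = -38 + 59*(3 - 1*3 - (1/10)²) = -38 + 59*(3 - 3 - (⅒)²) = -38 + 59*(3 - 3 - 1*1/100) = -38 + 59*(3 - 3 - 1/100) = -38 + 59*(-1/100) = -38 - 59/100 = -3859/100 ≈ -38.590)
R - E = -4224 - 1*(-3859/100) = -4224 + 3859/100 = -418541/100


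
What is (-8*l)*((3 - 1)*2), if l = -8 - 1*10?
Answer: 576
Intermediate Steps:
l = -18 (l = -8 - 10 = -18)
(-8*l)*((3 - 1)*2) = (-8*(-18))*((3 - 1)*2) = 144*(2*2) = 144*4 = 576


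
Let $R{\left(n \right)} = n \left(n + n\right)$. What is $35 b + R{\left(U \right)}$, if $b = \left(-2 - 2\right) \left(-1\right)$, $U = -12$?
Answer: $428$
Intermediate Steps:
$R{\left(n \right)} = 2 n^{2}$ ($R{\left(n \right)} = n 2 n = 2 n^{2}$)
$b = 4$ ($b = \left(-4\right) \left(-1\right) = 4$)
$35 b + R{\left(U \right)} = 35 \cdot 4 + 2 \left(-12\right)^{2} = 140 + 2 \cdot 144 = 140 + 288 = 428$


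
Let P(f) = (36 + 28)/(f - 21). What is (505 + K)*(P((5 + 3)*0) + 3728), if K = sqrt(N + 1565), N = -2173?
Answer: 39503120/21 + 312896*I*sqrt(38)/21 ≈ 1.8811e+6 + 91849.0*I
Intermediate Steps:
P(f) = 64/(-21 + f)
K = 4*I*sqrt(38) (K = sqrt(-2173 + 1565) = sqrt(-608) = 4*I*sqrt(38) ≈ 24.658*I)
(505 + K)*(P((5 + 3)*0) + 3728) = (505 + 4*I*sqrt(38))*(64/(-21 + (5 + 3)*0) + 3728) = (505 + 4*I*sqrt(38))*(64/(-21 + 8*0) + 3728) = (505 + 4*I*sqrt(38))*(64/(-21 + 0) + 3728) = (505 + 4*I*sqrt(38))*(64/(-21) + 3728) = (505 + 4*I*sqrt(38))*(64*(-1/21) + 3728) = (505 + 4*I*sqrt(38))*(-64/21 + 3728) = (505 + 4*I*sqrt(38))*(78224/21) = 39503120/21 + 312896*I*sqrt(38)/21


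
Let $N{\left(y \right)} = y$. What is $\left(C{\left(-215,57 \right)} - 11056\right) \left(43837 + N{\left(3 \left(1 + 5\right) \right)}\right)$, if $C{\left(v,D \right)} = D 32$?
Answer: $-404869360$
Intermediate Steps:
$C{\left(v,D \right)} = 32 D$
$\left(C{\left(-215,57 \right)} - 11056\right) \left(43837 + N{\left(3 \left(1 + 5\right) \right)}\right) = \left(32 \cdot 57 - 11056\right) \left(43837 + 3 \left(1 + 5\right)\right) = \left(1824 - 11056\right) \left(43837 + 3 \cdot 6\right) = - 9232 \left(43837 + 18\right) = \left(-9232\right) 43855 = -404869360$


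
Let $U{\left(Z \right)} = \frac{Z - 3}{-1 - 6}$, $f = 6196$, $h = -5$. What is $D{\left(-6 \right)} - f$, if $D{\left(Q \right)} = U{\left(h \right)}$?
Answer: $- \frac{43364}{7} \approx -6194.9$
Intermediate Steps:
$U{\left(Z \right)} = \frac{3}{7} - \frac{Z}{7}$ ($U{\left(Z \right)} = \frac{-3 + Z}{-7} = \left(-3 + Z\right) \left(- \frac{1}{7}\right) = \frac{3}{7} - \frac{Z}{7}$)
$D{\left(Q \right)} = \frac{8}{7}$ ($D{\left(Q \right)} = \frac{3}{7} - - \frac{5}{7} = \frac{3}{7} + \frac{5}{7} = \frac{8}{7}$)
$D{\left(-6 \right)} - f = \frac{8}{7} - 6196 = - \frac{43364}{7}$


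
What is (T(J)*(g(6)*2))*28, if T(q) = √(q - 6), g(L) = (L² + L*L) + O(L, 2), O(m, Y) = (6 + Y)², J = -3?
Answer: 22848*I ≈ 22848.0*I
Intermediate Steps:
g(L) = 64 + 2*L² (g(L) = (L² + L*L) + (6 + 2)² = (L² + L²) + 8² = 2*L² + 64 = 64 + 2*L²)
T(q) = √(-6 + q)
(T(J)*(g(6)*2))*28 = (√(-6 - 3)*((64 + 2*6²)*2))*28 = (√(-9)*((64 + 2*36)*2))*28 = ((3*I)*((64 + 72)*2))*28 = ((3*I)*(136*2))*28 = ((3*I)*272)*28 = (816*I)*28 = 22848*I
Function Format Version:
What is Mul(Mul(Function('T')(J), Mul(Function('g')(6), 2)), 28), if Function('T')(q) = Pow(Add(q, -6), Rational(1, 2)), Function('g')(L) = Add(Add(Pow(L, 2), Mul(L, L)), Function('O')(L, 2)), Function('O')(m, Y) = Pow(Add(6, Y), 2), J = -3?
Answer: Mul(22848, I) ≈ Mul(22848., I)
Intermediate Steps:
Function('g')(L) = Add(64, Mul(2, Pow(L, 2))) (Function('g')(L) = Add(Add(Pow(L, 2), Mul(L, L)), Pow(Add(6, 2), 2)) = Add(Add(Pow(L, 2), Pow(L, 2)), Pow(8, 2)) = Add(Mul(2, Pow(L, 2)), 64) = Add(64, Mul(2, Pow(L, 2))))
Function('T')(q) = Pow(Add(-6, q), Rational(1, 2))
Mul(Mul(Function('T')(J), Mul(Function('g')(6), 2)), 28) = Mul(Mul(Pow(Add(-6, -3), Rational(1, 2)), Mul(Add(64, Mul(2, Pow(6, 2))), 2)), 28) = Mul(Mul(Pow(-9, Rational(1, 2)), Mul(Add(64, Mul(2, 36)), 2)), 28) = Mul(Mul(Mul(3, I), Mul(Add(64, 72), 2)), 28) = Mul(Mul(Mul(3, I), Mul(136, 2)), 28) = Mul(Mul(Mul(3, I), 272), 28) = Mul(Mul(816, I), 28) = Mul(22848, I)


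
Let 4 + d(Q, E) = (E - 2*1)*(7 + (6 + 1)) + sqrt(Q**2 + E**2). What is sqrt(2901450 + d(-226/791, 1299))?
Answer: sqrt(143060596 + 7*sqrt(82682653))/7 ≈ 1709.1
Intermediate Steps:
d(Q, E) = -32 + sqrt(E**2 + Q**2) + 14*E (d(Q, E) = -4 + ((E - 2*1)*(7 + (6 + 1)) + sqrt(Q**2 + E**2)) = -4 + ((E - 2)*(7 + 7) + sqrt(E**2 + Q**2)) = -4 + ((-2 + E)*14 + sqrt(E**2 + Q**2)) = -4 + ((-28 + 14*E) + sqrt(E**2 + Q**2)) = -4 + (-28 + sqrt(E**2 + Q**2) + 14*E) = -32 + sqrt(E**2 + Q**2) + 14*E)
sqrt(2901450 + d(-226/791, 1299)) = sqrt(2901450 + (-32 + sqrt(1299**2 + (-226/791)**2) + 14*1299)) = sqrt(2901450 + (-32 + sqrt(1687401 + (-226*1/791)**2) + 18186)) = sqrt(2901450 + (-32 + sqrt(1687401 + (-2/7)**2) + 18186)) = sqrt(2901450 + (-32 + sqrt(1687401 + 4/49) + 18186)) = sqrt(2901450 + (-32 + sqrt(82682653/49) + 18186)) = sqrt(2901450 + (-32 + sqrt(82682653)/7 + 18186)) = sqrt(2901450 + (18154 + sqrt(82682653)/7)) = sqrt(2919604 + sqrt(82682653)/7)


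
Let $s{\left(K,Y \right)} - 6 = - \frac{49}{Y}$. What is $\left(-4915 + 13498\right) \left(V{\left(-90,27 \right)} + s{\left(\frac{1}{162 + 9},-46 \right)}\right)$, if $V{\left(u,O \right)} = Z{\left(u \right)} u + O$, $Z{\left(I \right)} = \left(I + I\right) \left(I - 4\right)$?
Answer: $- \frac{601215400839}{46} \approx -1.307 \cdot 10^{10}$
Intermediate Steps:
$s{\left(K,Y \right)} = 6 - \frac{49}{Y}$
$Z{\left(I \right)} = 2 I \left(-4 + I\right)$
$V{\left(u,O \right)} = O + 2 u^{2} \left(-4 + u\right)$ ($V{\left(u,O \right)} = 2 u \left(-4 + u\right) u + O = 2 u^{2} \left(-4 + u\right) + O = O + 2 u^{2} \left(-4 + u\right)$)
$\left(-4915 + 13498\right) \left(V{\left(-90,27 \right)} + s{\left(\frac{1}{162 + 9},-46 \right)}\right) = \left(-4915 + 13498\right) \left(\left(27 + 2 \left(-90\right)^{2} \left(-4 - 90\right)\right) + \left(6 - \frac{49}{-46}\right)\right) = 8583 \left(\left(27 + 2 \cdot 8100 \left(-94\right)\right) + \left(6 - - \frac{49}{46}\right)\right) = 8583 \left(\left(27 - 1522800\right) + \left(6 + \frac{49}{46}\right)\right) = 8583 \left(-1522773 + \frac{325}{46}\right) = 8583 \left(- \frac{70047233}{46}\right) = - \frac{601215400839}{46}$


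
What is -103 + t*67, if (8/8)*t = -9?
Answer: -706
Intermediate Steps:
t = -9
-103 + t*67 = -103 - 9*67 = -103 - 603 = -706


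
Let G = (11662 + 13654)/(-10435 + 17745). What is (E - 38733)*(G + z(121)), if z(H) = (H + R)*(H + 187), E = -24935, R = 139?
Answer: -18635945632744/3655 ≈ -5.0987e+9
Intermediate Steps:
z(H) = (139 + H)*(187 + H) (z(H) = (H + 139)*(H + 187) = (139 + H)*(187 + H))
G = 12658/3655 (G = 25316/7310 = 25316*(1/7310) = 12658/3655 ≈ 3.4632)
(E - 38733)*(G + z(121)) = (-24935 - 38733)*(12658/3655 + (25993 + 121**2 + 326*121)) = -63668*(12658/3655 + (25993 + 14641 + 39446)) = -63668*(12658/3655 + 80080) = -63668*292705058/3655 = -18635945632744/3655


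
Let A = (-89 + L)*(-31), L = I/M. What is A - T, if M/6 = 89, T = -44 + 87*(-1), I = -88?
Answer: 772994/267 ≈ 2895.1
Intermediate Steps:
T = -131 (T = -44 - 87 = -131)
M = 534 (M = 6*89 = 534)
L = -44/267 (L = -88/534 = -88*1/534 = -44/267 ≈ -0.16479)
A = 738017/267 (A = (-89 - 44/267)*(-31) = -23807/267*(-31) = 738017/267 ≈ 2764.1)
A - T = 738017/267 - 1*(-131) = 738017/267 + 131 = 772994/267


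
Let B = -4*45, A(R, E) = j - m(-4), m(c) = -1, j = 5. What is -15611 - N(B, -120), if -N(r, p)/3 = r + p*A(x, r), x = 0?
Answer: -18311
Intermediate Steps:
A(R, E) = 6 (A(R, E) = 5 - 1*(-1) = 5 + 1 = 6)
B = -180
N(r, p) = -18*p - 3*r (N(r, p) = -3*(r + p*6) = -3*(r + 6*p) = -18*p - 3*r)
-15611 - N(B, -120) = -15611 - (-18*(-120) - 3*(-180)) = -15611 - (2160 + 540) = -15611 - 1*2700 = -15611 - 2700 = -18311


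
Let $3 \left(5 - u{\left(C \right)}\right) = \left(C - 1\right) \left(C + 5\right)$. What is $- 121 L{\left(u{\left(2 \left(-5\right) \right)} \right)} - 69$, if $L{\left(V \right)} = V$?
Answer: $\frac{4633}{3} \approx 1544.3$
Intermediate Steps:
$u{\left(C \right)} = 5 - \frac{\left(-1 + C\right) \left(5 + C\right)}{3}$ ($u{\left(C \right)} = 5 - \frac{\left(C - 1\right) \left(C + 5\right)}{3} = 5 - \frac{\left(-1 + C\right) \left(5 + C\right)}{3}$)
$- 121 L{\left(u{\left(2 \left(-5\right) \right)} \right)} - 69 = - 121 \left(\frac{20}{3} - \frac{4 \cdot 2 \left(-5\right)}{3} - \frac{\left(2 \left(-5\right)\right)^{2}}{3}\right) - 69 = - 121 \left(\frac{20}{3} - - \frac{40}{3} - \frac{\left(-10\right)^{2}}{3}\right) - 69 = - 121 \left(\frac{20}{3} + \frac{40}{3} - \frac{100}{3}\right) - 69 = \left(-121\right) \left(- \frac{40}{3}\right) - 69 = \frac{4840}{3} - 69 = \frac{4633}{3}$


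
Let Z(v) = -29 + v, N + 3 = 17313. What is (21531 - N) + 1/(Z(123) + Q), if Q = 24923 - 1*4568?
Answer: 86315230/20449 ≈ 4221.0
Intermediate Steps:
N = 17310 (N = -3 + 17313 = 17310)
Q = 20355 (Q = 24923 - 4568 = 20355)
(21531 - N) + 1/(Z(123) + Q) = (21531 - 1*17310) + 1/((-29 + 123) + 20355) = (21531 - 17310) + 1/(94 + 20355) = 4221 + 1/20449 = 86315230/20449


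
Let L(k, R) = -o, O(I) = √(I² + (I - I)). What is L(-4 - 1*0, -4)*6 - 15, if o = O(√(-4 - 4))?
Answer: -15 - 12*I*√2 ≈ -15.0 - 16.971*I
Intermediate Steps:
O(I) = √(I²) (O(I) = √(I² + 0) = √(I²))
o = 2*I*√2 (o = √((√(-4 - 4))²) = √((√(-8))²) = √((2*I*√2)²) = √(-8) = 2*I*√2 ≈ 2.8284*I)
L(k, R) = -2*I*√2
L(-4 - 1*0, -4)*6 - 15 = -2*I*√2*6 - 15 = -12*I*√2 - 15 = -15 - 12*I*√2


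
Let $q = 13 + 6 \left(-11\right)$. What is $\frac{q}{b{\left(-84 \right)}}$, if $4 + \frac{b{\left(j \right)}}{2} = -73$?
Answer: $\frac{53}{154} \approx 0.34416$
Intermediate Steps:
$q = -53$ ($q = 13 - 66 = -53$)
$b{\left(j \right)} = -154$ ($b{\left(j \right)} = -8 + 2 \left(-73\right) = -8 - 146 = -154$)
$\frac{q}{b{\left(-84 \right)}} = - \frac{53}{-154} = \left(-53\right) \left(- \frac{1}{154}\right) = \frac{53}{154}$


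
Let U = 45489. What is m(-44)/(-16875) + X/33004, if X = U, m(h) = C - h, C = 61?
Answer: 50944097/37129500 ≈ 1.3721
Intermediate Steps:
m(h) = 61 - h
X = 45489
m(-44)/(-16875) + X/33004 = (61 - 1*(-44))/(-16875) + 45489/33004 = (61 + 44)*(-1/16875) + 45489*(1/33004) = 105*(-1/16875) + 45489/33004 = -7/1125 + 45489/33004 = 50944097/37129500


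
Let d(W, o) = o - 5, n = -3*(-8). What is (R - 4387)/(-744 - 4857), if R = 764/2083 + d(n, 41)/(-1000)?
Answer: 2284357997/2916720750 ≈ 0.78319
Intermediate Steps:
n = 24
d(W, o) = -5 + o
R = 172253/520750 (R = 764/2083 + (-5 + 41)/(-1000) = 764*(1/2083) + 36*(-1/1000) = 764/2083 - 9/250 = 172253/520750 ≈ 0.33078)
(R - 4387)/(-744 - 4857) = (172253/520750 - 4387)/(-744 - 4857) = -2284357997/520750/(-5601) = -2284357997/520750*(-1/5601) = 2284357997/2916720750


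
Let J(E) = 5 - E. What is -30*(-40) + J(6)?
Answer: 1199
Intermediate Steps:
-30*(-40) + J(6) = -30*(-40) + (5 - 1*6) = 1200 + (5 - 6) = 1200 - 1 = 1199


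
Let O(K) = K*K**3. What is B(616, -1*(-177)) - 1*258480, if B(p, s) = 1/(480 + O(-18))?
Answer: -27258266879/105456 ≈ -2.5848e+5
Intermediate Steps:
O(K) = K**4
B(p, s) = 1/105456 (B(p, s) = 1/(480 + (-18)**4) = 1/(480 + 104976) = 1/105456)
B(616, -1*(-177)) - 1*258480 = 1/105456 - 1*258480 = 1/105456 - 258480 = -27258266879/105456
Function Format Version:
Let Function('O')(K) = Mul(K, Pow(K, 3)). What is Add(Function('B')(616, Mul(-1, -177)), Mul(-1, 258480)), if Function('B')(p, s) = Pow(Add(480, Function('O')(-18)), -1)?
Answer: Rational(-27258266879, 105456) ≈ -2.5848e+5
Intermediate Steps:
Function('O')(K) = Pow(K, 4)
Function('B')(p, s) = Rational(1, 105456) (Function('B')(p, s) = Pow(Add(480, Pow(-18, 4)), -1) = Pow(Add(480, 104976), -1) = Pow(105456, -1) = Rational(1, 105456))
Add(Function('B')(616, Mul(-1, -177)), Mul(-1, 258480)) = Add(Rational(1, 105456), Mul(-1, 258480)) = Add(Rational(1, 105456), -258480) = Rational(-27258266879, 105456)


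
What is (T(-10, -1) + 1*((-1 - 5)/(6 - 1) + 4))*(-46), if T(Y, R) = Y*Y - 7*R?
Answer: -25254/5 ≈ -5050.8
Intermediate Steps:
T(Y, R) = Y**2 - 7*R
(T(-10, -1) + 1*((-1 - 5)/(6 - 1) + 4))*(-46) = (((-10)**2 - 7*(-1)) + 1*((-1 - 5)/(6 - 1) + 4))*(-46) = ((100 + 7) + 1*(-6/5 + 4))*(-46) = (107 + 1*(-6*1/5 + 4))*(-46) = (107 + 1*(-6/5 + 4))*(-46) = (107 + 1*(14/5))*(-46) = (107 + 14/5)*(-46) = (549/5)*(-46) = -25254/5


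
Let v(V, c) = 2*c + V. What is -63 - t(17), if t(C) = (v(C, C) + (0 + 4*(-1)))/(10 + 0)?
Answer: -677/10 ≈ -67.700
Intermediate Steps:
v(V, c) = V + 2*c
t(C) = -⅖ + 3*C/10 (t(C) = ((C + 2*C) + (0 + 4*(-1)))/(10 + 0) = (3*C + (0 - 4))/10 = (3*C - 4)*(⅒) = (-4 + 3*C)*(⅒) = -⅖ + 3*C/10)
-63 - t(17) = -63 - (-⅖ + (3/10)*17) = -63 - (-⅖ + 51/10) = -63 - 1*47/10 = -63 - 47/10 = -677/10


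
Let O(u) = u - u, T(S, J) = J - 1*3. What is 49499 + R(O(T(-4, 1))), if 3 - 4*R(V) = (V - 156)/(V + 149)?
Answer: 29502007/596 ≈ 49500.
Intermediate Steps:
T(S, J) = -3 + J (T(S, J) = J - 3 = -3 + J)
O(u) = 0
R(V) = ¾ - (-156 + V)/(4*(149 + V)) (R(V) = ¾ - (V - 156)/(4*(V + 149)) = ¾ - (-156 + V)/(4*(149 + V)))
49499 + R(O(T(-4, 1))) = 49499 + (603 + 2*0)/(4*(149 + 0)) = 49499 + (¼)*(603 + 0)/149 = 49499 + (¼)*(1/149)*603 = 49499 + 603/596 = 29502007/596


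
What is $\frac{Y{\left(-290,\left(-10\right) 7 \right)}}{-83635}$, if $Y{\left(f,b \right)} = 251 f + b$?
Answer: $\frac{14572}{16727} \approx 0.87117$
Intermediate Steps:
$Y{\left(f,b \right)} = b + 251 f$
$\frac{Y{\left(-290,\left(-10\right) 7 \right)}}{-83635} = \frac{\left(-10\right) 7 + 251 \left(-290\right)}{-83635} = \left(-70 - 72790\right) \left(- \frac{1}{83635}\right) = \left(-72860\right) \left(- \frac{1}{83635}\right) = \frac{14572}{16727}$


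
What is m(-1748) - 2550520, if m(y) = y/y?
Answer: -2550519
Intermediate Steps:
m(y) = 1
m(-1748) - 2550520 = 1 - 2550520 = -2550519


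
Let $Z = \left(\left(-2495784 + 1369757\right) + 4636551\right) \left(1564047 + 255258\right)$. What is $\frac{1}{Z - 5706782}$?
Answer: $\frac{1}{6386708159038} \approx 1.5658 \cdot 10^{-13}$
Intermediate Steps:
$Z = 6386713865820$ ($Z = \left(-1126027 + 4636551\right) 1819305 = 3510524 \cdot 1819305 = 6386713865820$)
$\frac{1}{Z - 5706782} = \frac{1}{6386713865820 - 5706782} = \frac{1}{6386708159038}$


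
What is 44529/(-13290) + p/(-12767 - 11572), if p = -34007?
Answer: -210612767/107821770 ≈ -1.9533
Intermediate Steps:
44529/(-13290) + p/(-12767 - 11572) = 44529/(-13290) - 34007/(-12767 - 11572) = 44529*(-1/13290) - 34007/(-24339) = -14843/4430 - 34007*(-1/24339) = -14843/4430 + 34007/24339 = -210612767/107821770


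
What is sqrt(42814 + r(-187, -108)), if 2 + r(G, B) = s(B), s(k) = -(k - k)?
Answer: 2*sqrt(10703) ≈ 206.91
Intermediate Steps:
s(k) = 0 (s(k) = -1*0 = 0)
r(G, B) = -2 (r(G, B) = -2 + 0 = -2)
sqrt(42814 + r(-187, -108)) = sqrt(42814 - 2) = sqrt(42812) = 2*sqrt(10703)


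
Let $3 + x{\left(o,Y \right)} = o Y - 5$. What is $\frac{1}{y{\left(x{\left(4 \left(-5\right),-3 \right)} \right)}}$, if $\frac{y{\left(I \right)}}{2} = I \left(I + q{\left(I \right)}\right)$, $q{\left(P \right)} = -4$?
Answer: $\frac{1}{4992} \approx 0.00020032$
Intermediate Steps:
$x{\left(o,Y \right)} = -8 + Y o$ ($x{\left(o,Y \right)} = -3 + \left(o Y - 5\right) = -3 + \left(Y o - 5\right) = -3 + \left(-5 + Y o\right) = -8 + Y o$)
$y{\left(I \right)} = 2 I \left(-4 + I\right)$ ($y{\left(I \right)} = 2 I \left(I - 4\right) = 2 I \left(-4 + I\right)$)
$\frac{1}{y{\left(x{\left(4 \left(-5\right),-3 \right)} \right)}} = \frac{1}{2 \left(-8 - 3 \cdot 4 \left(-5\right)\right) \left(-4 - \left(8 + 3 \cdot 4 \left(-5\right)\right)\right)} = \frac{1}{2 \left(-8 - -60\right) \left(-4 - -52\right)} = \frac{1}{2 \left(-8 + 60\right) \left(-4 + \left(-8 + 60\right)\right)} = \frac{1}{2 \cdot 52 \left(-4 + 52\right)} = \frac{1}{2 \cdot 52 \cdot 48} = \frac{1}{4992}$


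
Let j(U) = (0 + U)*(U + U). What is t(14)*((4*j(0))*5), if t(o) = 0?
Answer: 0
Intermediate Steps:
j(U) = 2*U² (j(U) = U*(2*U) = 2*U²)
t(14)*((4*j(0))*5) = 0*((4*(2*0²))*5) = 0*((4*(2*0))*5) = 0*((4*0)*5) = 0*(0*5) = 0*0 = 0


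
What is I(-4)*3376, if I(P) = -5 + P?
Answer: -30384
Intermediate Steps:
I(-4)*3376 = (-5 - 4)*3376 = -9*3376 = -30384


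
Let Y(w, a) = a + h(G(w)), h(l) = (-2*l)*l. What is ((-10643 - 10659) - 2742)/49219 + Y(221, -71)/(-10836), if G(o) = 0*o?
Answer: -257046235/533337084 ≈ -0.48196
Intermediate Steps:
G(o) = 0
h(l) = -2*l**2
Y(w, a) = a (Y(w, a) = a - 2*0**2 = a - 2*0 = a + 0 = a)
((-10643 - 10659) - 2742)/49219 + Y(221, -71)/(-10836) = ((-10643 - 10659) - 2742)/49219 - 71/(-10836) = (-21302 - 2742)*(1/49219) - 71*(-1/10836) = -24044*1/49219 + 71/10836 = -24044/49219 + 71/10836 = -257046235/533337084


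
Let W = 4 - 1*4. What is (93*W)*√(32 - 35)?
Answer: 0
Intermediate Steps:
W = 0 (W = 4 - 4 = 0)
(93*W)*√(32 - 35) = (93*0)*√(32 - 35) = 0*√(-3) = 0*(I*√3) = 0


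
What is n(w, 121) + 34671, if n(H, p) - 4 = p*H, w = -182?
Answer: 12653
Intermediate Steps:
n(H, p) = 4 + H*p (n(H, p) = 4 + p*H = 4 + H*p)
n(w, 121) + 34671 = (4 - 182*121) + 34671 = (4 - 22022) + 34671 = -22018 + 34671 = 12653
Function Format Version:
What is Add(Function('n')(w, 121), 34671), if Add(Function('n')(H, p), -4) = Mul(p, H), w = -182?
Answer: 12653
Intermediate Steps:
Function('n')(H, p) = Add(4, Mul(H, p)) (Function('n')(H, p) = Add(4, Mul(p, H)) = Add(4, Mul(H, p)))
Add(Function('n')(w, 121), 34671) = Add(Add(4, Mul(-182, 121)), 34671) = Add(Add(4, -22022), 34671) = Add(-22018, 34671) = 12653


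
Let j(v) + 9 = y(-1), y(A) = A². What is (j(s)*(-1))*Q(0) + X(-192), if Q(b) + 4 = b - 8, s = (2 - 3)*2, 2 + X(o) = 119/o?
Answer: -18935/192 ≈ -98.620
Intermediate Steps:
X(o) = -2 + 119/o
s = -2 (s = -1*2 = -2)
j(v) = -8 (j(v) = -9 + (-1)² = -9 + 1 = -8)
Q(b) = -12 + b (Q(b) = -4 + (b - 8) = -4 + (-8 + b) = -12 + b)
(j(s)*(-1))*Q(0) + X(-192) = (-8*(-1))*(-12 + 0) + (-2 + 119/(-192)) = 8*(-12) + (-2 + 119*(-1/192)) = -96 + (-2 - 119/192) = -96 - 503/192 = -18935/192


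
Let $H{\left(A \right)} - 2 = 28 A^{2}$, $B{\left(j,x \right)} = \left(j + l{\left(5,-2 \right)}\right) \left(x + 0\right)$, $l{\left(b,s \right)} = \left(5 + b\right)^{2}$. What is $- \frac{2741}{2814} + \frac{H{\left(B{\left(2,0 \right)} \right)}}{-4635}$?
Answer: $- \frac{4236721}{4347630} \approx -0.97449$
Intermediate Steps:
$B{\left(j,x \right)} = x \left(100 + j\right)$ ($B{\left(j,x \right)} = \left(j + \left(5 + 5\right)^{2}\right) \left(x + 0\right) = \left(j + 10^{2}\right) x = \left(j + 100\right) x = \left(100 + j\right) x = x \left(100 + j\right)$)
$H{\left(A \right)} = 2 + 28 A^{2}$
$- \frac{2741}{2814} + \frac{H{\left(B{\left(2,0 \right)} \right)}}{-4635} = - \frac{2741}{2814} + \frac{2 + 28 \left(0 \left(100 + 2\right)\right)^{2}}{-4635} = \left(-2741\right) \frac{1}{2814} + \left(2 + 28 \left(0 \cdot 102\right)^{2}\right) \left(- \frac{1}{4635}\right) = - \frac{2741}{2814} + \left(2 + 28 \cdot 0^{2}\right) \left(- \frac{1}{4635}\right) = - \frac{2741}{2814} + \left(2 + 28 \cdot 0\right) \left(- \frac{1}{4635}\right) = - \frac{2741}{2814} + \left(2 + 0\right) \left(- \frac{1}{4635}\right) = - \frac{2741}{2814} + 2 \left(- \frac{1}{4635}\right) = - \frac{2741}{2814} - \frac{2}{4635} = - \frac{4236721}{4347630}$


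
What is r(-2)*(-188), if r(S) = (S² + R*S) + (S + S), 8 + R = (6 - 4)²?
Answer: -1504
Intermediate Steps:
R = -4 (R = -8 + (6 - 4)² = -8 + 2² = -8 + 4 = -4)
r(S) = S² - 2*S (r(S) = (S² - 4*S) + (S + S) = (S² - 4*S) + 2*S = S² - 2*S)
r(-2)*(-188) = -2*(-2 - 2)*(-188) = -2*(-4)*(-188) = 8*(-188) = -1504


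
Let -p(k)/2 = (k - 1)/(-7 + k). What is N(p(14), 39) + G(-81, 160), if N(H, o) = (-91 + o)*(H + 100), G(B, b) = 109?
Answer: -34285/7 ≈ -4897.9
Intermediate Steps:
p(k) = -2*(-1 + k)/(-7 + k) (p(k) = -2*(k - 1)/(-7 + k) = -2*(-1 + k)/(-7 + k))
N(H, o) = (-91 + o)*(100 + H)
N(p(14), 39) + G(-81, 160) = (-9100 - 182*(1 - 1*14)/(-7 + 14) + 100*39 + (2*(1 - 1*14)/(-7 + 14))*39) + 109 = (-9100 - 182*(1 - 14)/7 + 3900 + (2*(1 - 14)/7)*39) + 109 = (-9100 - 182*(-13)/7 + 3900 + (2*(⅐)*(-13))*39) + 109 = (-9100 - 91*(-26/7) + 3900 - 26/7*39) + 109 = (-9100 + 338 + 3900 - 1014/7) + 109 = -35048/7 + 109 = -34285/7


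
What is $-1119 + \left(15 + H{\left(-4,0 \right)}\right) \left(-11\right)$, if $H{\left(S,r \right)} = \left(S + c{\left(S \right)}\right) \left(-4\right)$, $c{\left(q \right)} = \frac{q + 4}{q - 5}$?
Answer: $-1460$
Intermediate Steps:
$c{\left(q \right)} = \frac{4 + q}{-5 + q}$
$H{\left(S,r \right)} = - 4 S - \frac{4 \left(4 + S\right)}{-5 + S}$ ($H{\left(S,r \right)} = \left(S + \frac{4 + S}{-5 + S}\right) \left(-4\right) = - 4 S - \frac{4 \left(4 + S\right)}{-5 + S}$)
$-1119 + \left(15 + H{\left(-4,0 \right)}\right) \left(-11\right) = -1119 + \left(15 + \frac{4 \left(-4 - \left(-4\right)^{2} + 4 \left(-4\right)\right)}{-5 - 4}\right) \left(-11\right) = -1119 + \left(15 + \frac{4 \left(-4 - 16 - 16\right)}{-9}\right) \left(-11\right) = -1119 + \left(15 + 4 \left(- \frac{1}{9}\right) \left(-4 - 16 - 16\right)\right) \left(-11\right) = -1119 + \left(15 + 4 \left(- \frac{1}{9}\right) \left(-36\right)\right) \left(-11\right) = -1119 + \left(15 + 16\right) \left(-11\right) = -1119 + 31 \left(-11\right) = -1119 - 341 = -1460$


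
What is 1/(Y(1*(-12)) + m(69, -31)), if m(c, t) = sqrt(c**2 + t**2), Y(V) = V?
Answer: 6/2789 + sqrt(5722)/5578 ≈ 0.015712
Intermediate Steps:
1/(Y(1*(-12)) + m(69, -31)) = 1/(1*(-12) + sqrt(69**2 + (-31)**2)) = 1/(-12 + sqrt(4761 + 961)) = 1/(-12 + sqrt(5722))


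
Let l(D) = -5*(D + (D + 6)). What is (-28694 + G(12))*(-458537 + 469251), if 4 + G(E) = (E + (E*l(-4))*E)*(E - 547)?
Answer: -8630319852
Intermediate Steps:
l(D) = -30 - 10*D (l(D) = -5*(D + (6 + D)) = -5*(6 + 2*D) = -30 - 10*D)
G(E) = -4 + (-547 + E)*(E + 10*E**2) (G(E) = -4 + (E + (E*(-30 - 10*(-4)))*E)*(E - 547) = -4 + (E + (E*(-30 + 40))*E)*(-547 + E) = -4 + (E + (E*10)*E)*(-547 + E) = -4 + (E + (10*E)*E)*(-547 + E) = -4 + (E + 10*E**2)*(-547 + E) = -4 + (-547 + E)*(E + 10*E**2))
(-28694 + G(12))*(-458537 + 469251) = (-28694 + (-4 - 5469*12**2 - 547*12 + 10*12**3))*(-458537 + 469251) = (-28694 + (-4 - 5469*144 - 6564 + 10*1728))*10714 = (-28694 + (-4 - 787536 - 6564 + 17280))*10714 = (-28694 - 776824)*10714 = -805518*10714 = -8630319852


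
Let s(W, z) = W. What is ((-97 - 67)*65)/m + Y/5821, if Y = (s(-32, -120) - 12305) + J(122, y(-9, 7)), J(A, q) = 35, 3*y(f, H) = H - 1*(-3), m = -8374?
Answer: -20482544/24372527 ≈ -0.84039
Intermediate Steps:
y(f, H) = 1 + H/3 (y(f, H) = (H - 1*(-3))/3 = (H + 3)/3 = (3 + H)/3 = 1 + H/3)
Y = -12302 (Y = (-32 - 12305) + 35 = -12337 + 35 = -12302)
((-97 - 67)*65)/m + Y/5821 = ((-97 - 67)*65)/(-8374) - 12302/5821 = -164*65*(-1/8374) - 12302*1/5821 = -10660*(-1/8374) - 12302/5821 = 5330/4187 - 12302/5821 = -20482544/24372527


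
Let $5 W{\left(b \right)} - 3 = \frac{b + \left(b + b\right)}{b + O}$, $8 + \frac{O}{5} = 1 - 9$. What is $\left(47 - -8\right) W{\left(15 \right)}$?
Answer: $\frac{330}{13} \approx 25.385$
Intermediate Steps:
$O = -80$ ($O = -40 + 5 \left(1 - 9\right) = -40 + 5 \left(-8\right) = -40 - 40 = -80$)
$W{\left(b \right)} = \frac{3}{5} + \frac{3 b}{5 \left(-80 + b\right)}$ ($W{\left(b \right)} = \frac{3}{5} + \frac{\left(b + \left(b + b\right)\right) \frac{1}{b - 80}}{5} = \frac{3}{5} + \frac{\left(b + 2 b\right) \frac{1}{-80 + b}}{5} = \frac{3}{5} + \frac{3 b \frac{1}{-80 + b}}{5} = \frac{3}{5} + \frac{3 b}{5 \left(-80 + b\right)}$)
$\left(47 - -8\right) W{\left(15 \right)} = \left(47 - -8\right) \frac{6 \left(-40 + 15\right)}{5 \left(-80 + 15\right)} = \left(47 + 8\right) \frac{6}{5} \frac{1}{-65} \left(-25\right) = 55 \cdot \frac{6}{5} \left(- \frac{1}{65}\right) \left(-25\right) = 55 \cdot \frac{6}{13} = \frac{330}{13}$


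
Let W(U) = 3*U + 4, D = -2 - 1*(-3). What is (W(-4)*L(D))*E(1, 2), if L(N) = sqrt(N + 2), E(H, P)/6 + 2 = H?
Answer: 48*sqrt(3) ≈ 83.138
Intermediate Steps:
E(H, P) = -12 + 6*H
D = 1 (D = -2 + 3 = 1)
W(U) = 4 + 3*U
L(N) = sqrt(2 + N)
(W(-4)*L(D))*E(1, 2) = ((4 + 3*(-4))*sqrt(2 + 1))*(-12 + 6*1) = ((4 - 12)*sqrt(3))*(-12 + 6) = -8*sqrt(3)*(-6) = 48*sqrt(3)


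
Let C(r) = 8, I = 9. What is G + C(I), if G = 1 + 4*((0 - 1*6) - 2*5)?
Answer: -55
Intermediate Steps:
G = -63 (G = 1 + 4*((0 - 6) - 10) = 1 + 4*(-6 - 10) = 1 + 4*(-16) = 1 - 64 = -63)
G + C(I) = -63 + 8 = -55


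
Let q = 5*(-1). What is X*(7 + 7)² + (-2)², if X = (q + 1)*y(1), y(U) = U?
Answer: -780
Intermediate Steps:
q = -5
X = -4 (X = (-5 + 1)*1 = -4*1 = -4)
X*(7 + 7)² + (-2)² = -4*(7 + 7)² + (-2)² = -4*14² + 4 = -4*196 + 4 = -784 + 4 = -780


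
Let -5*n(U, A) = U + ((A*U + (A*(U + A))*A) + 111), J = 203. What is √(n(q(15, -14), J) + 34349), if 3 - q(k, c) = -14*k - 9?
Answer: I*√86937395/5 ≈ 1864.8*I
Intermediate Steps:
q(k, c) = 12 + 14*k (q(k, c) = 3 - (-14*k - 9) = 3 - (-9 - 14*k) = 3 + (9 + 14*k) = 12 + 14*k)
n(U, A) = -111/5 - U/5 - A*U/5 - A²*(A + U)/5 (n(U, A) = -(U + ((A*U + (A*(U + A))*A) + 111))/5 = -(U + ((A*U + (A*(A + U))*A) + 111))/5 = -(U + ((A*U + A²*(A + U)) + 111))/5 = -(U + (111 + A*U + A²*(A + U)))/5 = -(111 + U + A*U + A²*(A + U))/5 = -111/5 - U/5 - A*U/5 - A²*(A + U)/5)
√(n(q(15, -14), J) + 34349) = √((-111/5 - (12 + 14*15)/5 - ⅕*203³ - ⅕*203*(12 + 14*15) - ⅕*(12 + 14*15)*203²) + 34349) = √((-111/5 - (12 + 210)/5 - ⅕*8365427 - ⅕*203*(12 + 210) - ⅕*(12 + 210)*41209) + 34349) = √((-111/5 - ⅕*222 - 8365427/5 - ⅕*203*222 - ⅕*222*41209) + 34349) = √((-111/5 - 222/5 - 8365427/5 - 45066/5 - 9148398/5) + 34349) = √(-17559224/5 + 34349) = √(-17387479/5) = I*√86937395/5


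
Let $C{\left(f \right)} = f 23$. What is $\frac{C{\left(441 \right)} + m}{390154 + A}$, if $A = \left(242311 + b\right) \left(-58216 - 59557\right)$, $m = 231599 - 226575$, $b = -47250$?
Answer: $- \frac{15167}{22972528999} \approx -6.6022 \cdot 10^{-7}$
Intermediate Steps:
$m = 5024$ ($m = 231599 - 226575 = 5024$)
$C{\left(f \right)} = 23 f$
$A = -22972919153$ ($A = \left(242311 - 47250\right) \left(-58216 - 59557\right) = 195061 \left(-117773\right) = -22972919153$)
$\frac{C{\left(441 \right)} + m}{390154 + A} = \frac{23 \cdot 441 + 5024}{390154 - 22972919153} = \frac{10143 + 5024}{-22972528999} = 15167 \left(- \frac{1}{22972528999}\right) = - \frac{15167}{22972528999}$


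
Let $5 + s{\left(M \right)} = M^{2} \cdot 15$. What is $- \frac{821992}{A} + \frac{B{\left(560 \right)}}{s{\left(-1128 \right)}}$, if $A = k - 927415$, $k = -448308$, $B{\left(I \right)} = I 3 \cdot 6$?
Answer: $\frac{3140441042360}{5251342425173} \approx 0.59803$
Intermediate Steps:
$s{\left(M \right)} = -5 + 15 M^{2}$ ($s{\left(M \right)} = -5 + M^{2} \cdot 15 = -5 + 15 M^{2}$)
$B{\left(I \right)} = 18 I$ ($B{\left(I \right)} = 3 I 6 = 18 I$)
$A = -1375723$ ($A = -448308 - 927415 = -1375723$)
$- \frac{821992}{A} + \frac{B{\left(560 \right)}}{s{\left(-1128 \right)}} = - \frac{821992}{-1375723} + \frac{18 \cdot 560}{-5 + 15 \left(-1128\right)^{2}} = \left(-821992\right) \left(- \frac{1}{1375723}\right) + \frac{10080}{-5 + 15 \cdot 1272384} = \frac{821992}{1375723} + \frac{10080}{-5 + 19085760} = \frac{821992}{1375723} + \frac{10080}{19085755} = \frac{821992}{1375723} + 10080 \cdot \frac{1}{19085755} = \frac{821992}{1375723} + \frac{2016}{3817151} = \frac{3140441042360}{5251342425173}$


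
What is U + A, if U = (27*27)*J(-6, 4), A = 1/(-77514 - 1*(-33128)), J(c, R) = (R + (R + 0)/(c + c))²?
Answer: 435027185/44386 ≈ 9801.0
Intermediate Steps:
J(c, R) = (R + R/(2*c))² (J(c, R) = (R + R/((2*c)))² = (R + R*(1/(2*c)))² = (R + R/(2*c))²)
A = -1/44386 (A = 1/(-77514 + 33128) = 1/(-44386) = -1/44386 ≈ -2.2530e-5)
U = 9801 (U = (27*27)*((¼)*4²*(1 + 2*(-6))²/(-6)²) = 729*((¼)*16*(1/36)*(1 - 12)²) = 729*((¼)*16*(1/36)*(-11)²) = 729*((¼)*16*(1/36)*121) = 729*(121/9) = 9801)
U + A = 9801 - 1/44386 = 435027185/44386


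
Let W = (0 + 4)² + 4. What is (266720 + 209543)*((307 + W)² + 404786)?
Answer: 243710921045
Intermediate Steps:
W = 20 (W = 4² + 4 = 16 + 4 = 20)
(266720 + 209543)*((307 + W)² + 404786) = (266720 + 209543)*((307 + 20)² + 404786) = 476263*(327² + 404786) = 476263*(106929 + 404786) = 476263*511715 = 243710921045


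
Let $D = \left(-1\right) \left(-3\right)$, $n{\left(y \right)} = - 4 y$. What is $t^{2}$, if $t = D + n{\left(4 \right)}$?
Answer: $169$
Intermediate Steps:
$D = 3$
$t = -13$ ($t = 3 - 16 = -13$)
$t^{2} = \left(-13\right)^{2} = 169$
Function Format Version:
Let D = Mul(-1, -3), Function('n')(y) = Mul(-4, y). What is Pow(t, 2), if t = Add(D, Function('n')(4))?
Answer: 169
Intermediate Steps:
D = 3
t = -13 (t = Add(3, Mul(-4, 4)) = Add(3, -16) = -13)
Pow(t, 2) = Pow(-13, 2) = 169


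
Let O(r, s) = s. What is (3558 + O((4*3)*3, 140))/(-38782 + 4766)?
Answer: -1849/17008 ≈ -0.10871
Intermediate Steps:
(3558 + O((4*3)*3, 140))/(-38782 + 4766) = (3558 + 140)/(-38782 + 4766) = 3698/(-34016) = 3698*(-1/34016) = -1849/17008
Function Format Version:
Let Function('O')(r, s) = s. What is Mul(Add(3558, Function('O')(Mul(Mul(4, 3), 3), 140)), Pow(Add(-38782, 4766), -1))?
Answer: Rational(-1849, 17008) ≈ -0.10871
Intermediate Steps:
Mul(Add(3558, Function('O')(Mul(Mul(4, 3), 3), 140)), Pow(Add(-38782, 4766), -1)) = Mul(Add(3558, 140), Pow(Add(-38782, 4766), -1)) = Mul(3698, Pow(-34016, -1)) = Mul(3698, Rational(-1, 34016)) = Rational(-1849, 17008)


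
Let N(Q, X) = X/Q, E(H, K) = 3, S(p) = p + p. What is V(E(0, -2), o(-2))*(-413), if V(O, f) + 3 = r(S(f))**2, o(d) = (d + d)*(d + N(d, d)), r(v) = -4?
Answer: -5369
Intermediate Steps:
S(p) = 2*p
o(d) = 2*d*(1 + d) (o(d) = (d + d)*(d + d/d) = (2*d)*(d + 1) = (2*d)*(1 + d) = 2*d*(1 + d))
V(O, f) = 13 (V(O, f) = -3 + (-4)**2 = -3 + 16 = 13)
V(E(0, -2), o(-2))*(-413) = 13*(-413) = -5369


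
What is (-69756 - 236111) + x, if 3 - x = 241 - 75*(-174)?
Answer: -319155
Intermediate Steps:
x = -13288 (x = 3 - (241 - 75*(-174)) = 3 - (241 + 13050) = 3 - 1*13291 = 3 - 13291 = -13288)
(-69756 - 236111) + x = (-69756 - 236111) - 13288 = -305867 - 13288 = -319155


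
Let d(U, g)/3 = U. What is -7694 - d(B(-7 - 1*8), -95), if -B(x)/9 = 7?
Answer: -7505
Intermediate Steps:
B(x) = -63 (B(x) = -9*7 = -63)
d(U, g) = 3*U
-7694 - d(B(-7 - 1*8), -95) = -7694 - 3*(-63) = -7694 - 1*(-189) = -7694 + 189 = -7505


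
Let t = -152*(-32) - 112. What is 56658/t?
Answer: 9443/792 ≈ 11.923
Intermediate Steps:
t = 4752 (t = 4864 - 112 = 4752)
56658/t = 56658/4752 = 56658*(1/4752) = 9443/792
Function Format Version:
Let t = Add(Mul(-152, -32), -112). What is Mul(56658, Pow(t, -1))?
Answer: Rational(9443, 792) ≈ 11.923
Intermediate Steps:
t = 4752 (t = Add(4864, -112) = 4752)
Mul(56658, Pow(t, -1)) = Mul(56658, Pow(4752, -1)) = Mul(56658, Rational(1, 4752)) = Rational(9443, 792)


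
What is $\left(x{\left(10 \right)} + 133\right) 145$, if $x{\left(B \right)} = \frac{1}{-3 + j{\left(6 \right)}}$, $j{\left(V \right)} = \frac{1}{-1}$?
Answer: $\frac{76995}{4} \approx 19249.0$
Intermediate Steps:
$j{\left(V \right)} = -1$
$x{\left(B \right)} = - \frac{1}{4}$ ($x{\left(B \right)} = \frac{1}{-3 - 1} = \frac{1}{-4} = - \frac{1}{4}$)
$\left(x{\left(10 \right)} + 133\right) 145 = \left(- \frac{1}{4} + 133\right) 145 = \frac{531}{4} \cdot 145 = \frac{76995}{4}$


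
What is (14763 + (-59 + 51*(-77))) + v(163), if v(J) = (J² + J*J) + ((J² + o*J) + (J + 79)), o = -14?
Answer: 88444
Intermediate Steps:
v(J) = 79 - 13*J + 3*J² (v(J) = (J² + J*J) + ((J² - 14*J) + (J + 79)) = (J² + J²) + ((J² - 14*J) + (79 + J)) = 2*J² + (79 + J² - 13*J) = 79 - 13*J + 3*J²)
(14763 + (-59 + 51*(-77))) + v(163) = (14763 + (-59 + 51*(-77))) + (79 - 13*163 + 3*163²) = (14763 + (-59 - 3927)) + (79 - 2119 + 3*26569) = (14763 - 3986) + (79 - 2119 + 79707) = 10777 + 77667 = 88444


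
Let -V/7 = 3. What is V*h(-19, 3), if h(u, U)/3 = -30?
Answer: 1890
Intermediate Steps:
h(u, U) = -90 (h(u, U) = 3*(-30) = -90)
V = -21 (V = -7*3 = -21)
V*h(-19, 3) = -21*(-90) = 1890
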